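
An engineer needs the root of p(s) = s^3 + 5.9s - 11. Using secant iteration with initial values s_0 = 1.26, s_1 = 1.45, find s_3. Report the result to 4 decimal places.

p(1.26) = -1.565624, p(1.45) = 0.603625
s_2 = 1.450000 − 0.603625·(1.450000 − 1.260000) / (0.603625 − (-1.565624)) = 1.450000 − (0.114689)/(2.169249) = 1.397130
p(1.397130) = -0.029777
s_3 = 1.397130 − (-0.029777)·(1.397130 − 1.450000) / (-0.029777 − 0.603625) = 1.397130 − (0.001574)/(-0.633402) = 1.399615

1.3996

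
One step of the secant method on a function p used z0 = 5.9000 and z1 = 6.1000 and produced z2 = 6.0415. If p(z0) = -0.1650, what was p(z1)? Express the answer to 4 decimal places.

The secant line through (5.9000, -0.1650) and (6.1000, p(z1)) crosses zero at z2 = 6.0415.
So (5.9000, -0.1650), (6.1000, p(z1)), (6.0415, 0) are collinear:
p(z1) = -0.1650 · (6.1000 − 6.0415) / (5.9000 − 6.0415) = -0.1650 · (0.058500)/(-0.141500) = 0.068216

0.0682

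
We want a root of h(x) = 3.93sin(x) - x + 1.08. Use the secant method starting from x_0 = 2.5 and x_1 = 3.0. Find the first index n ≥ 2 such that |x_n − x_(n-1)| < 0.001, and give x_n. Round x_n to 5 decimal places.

h(2.5) = 0.9319955, h(3.0) = -1.3653984
x_2 = 3.0000000 − (-1.3653984)·(0.5000000)/(-2.2973939) = 2.7028376;  |Δ| = 0.2971624
h(2.7028376) = 0.0466768
x_3 = 2.7028376 − 0.0466768·(-0.2971624)/(1.4120751) = 2.7126604;  |Δ| = 0.0098228
h(2.7126604) = 0.0018267
x_4 = 2.7126604 − 0.0018267·(0.0098228)/(-0.0448501) = 2.7130605;  |Δ| = 0.0004001
|x_4 − x_3| = 0.0004001 < 0.001

n = 4, x_n = 2.71306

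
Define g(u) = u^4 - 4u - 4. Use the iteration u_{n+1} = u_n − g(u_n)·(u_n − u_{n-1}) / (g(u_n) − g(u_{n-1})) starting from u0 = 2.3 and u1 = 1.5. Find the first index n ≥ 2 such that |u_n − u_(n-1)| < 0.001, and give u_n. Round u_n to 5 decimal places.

g(2.3) = 14.7841000, g(1.5) = -4.9375000
u2 = 1.5000000 − (-4.9375000)·(-0.8000000)/(-19.7216000) = 1.7002880;  |Δ| = 0.2002880
g(1.7002880) = -2.4433906
u3 = 1.7002880 − (-2.4433906)·(0.2002880)/(2.4941094) = 1.8965031;  |Δ| = 0.1962151
g(1.8965031) = 1.3504108
u4 = 1.8965031 − 1.3504108·(0.1962151)/(3.7938014) = 1.8266600;  |Δ| = 0.0698431
g(1.8266600) = -0.1731624
u5 = 1.8266600 − (-0.1731624)·(-0.0698431)/(-1.5235731) = 1.8345980;  |Δ| = 0.0079381
g(1.8345980) = -0.0101200
u6 = 1.8345980 − (-0.0101200)·(0.0079381)/(0.1630424) = 1.8350907;  |Δ| = 0.0004927
|u6 − u5| = 0.0004927 < 0.001

n = 6, u_n = 1.83509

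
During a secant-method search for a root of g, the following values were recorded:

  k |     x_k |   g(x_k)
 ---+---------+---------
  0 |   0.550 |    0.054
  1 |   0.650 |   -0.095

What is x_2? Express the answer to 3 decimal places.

0.586

x_2 = 0.650 − (-0.095)·(0.650 − 0.550) / (-0.095 − 0.054)
   = 0.650 − (-0.00950)/(-0.14900) = 0.58624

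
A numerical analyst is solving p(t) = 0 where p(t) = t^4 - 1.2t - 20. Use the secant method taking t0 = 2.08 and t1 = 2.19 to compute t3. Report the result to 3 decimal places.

2.181

p(2.08) = -3.77826, p(2.19) = 0.37458
t2 = 2.19000 − 0.37458·(2.19000 − 2.08000) / (0.37458 − (-3.77826)) = 2.19000 − (0.04120)/(4.15284) = 2.18008
p(2.18008) = -0.02754
t3 = 2.18008 − (-0.02754)·(2.18008 − 2.19000) / (-0.02754 − 0.37458) = 2.18008 − (0.00027)/(-0.40212) = 2.18076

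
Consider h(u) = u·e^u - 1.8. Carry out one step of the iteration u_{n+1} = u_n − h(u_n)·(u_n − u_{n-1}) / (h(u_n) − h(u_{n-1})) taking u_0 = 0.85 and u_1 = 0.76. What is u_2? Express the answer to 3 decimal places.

h(0.85) = 0.18870, h(0.76) = -0.17491
u_2 = 0.76000 − (-0.17491)·(0.76000 − 0.85000) / (-0.17491 − 0.18870) = 0.76000 − (0.01574)/(-0.36361) = 0.80329

0.803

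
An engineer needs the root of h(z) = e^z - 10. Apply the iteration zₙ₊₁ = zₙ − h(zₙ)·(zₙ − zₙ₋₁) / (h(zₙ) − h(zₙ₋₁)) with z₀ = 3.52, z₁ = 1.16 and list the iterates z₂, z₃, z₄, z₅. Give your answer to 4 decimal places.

h(3.52) = 23.784428, h(1.16) = -6.810067
z₂ = 1.160000 − (-6.810067)·(1.160000 − 3.520000) / (-6.810067 − 23.784428) = 1.160000 − (16.071757)/(-30.594495) = 1.685315
h(1.685315) = -4.605848
z₃ = 1.685315 − (-4.605848)·(1.685315 − 1.160000) / (-4.605848 − (-6.810067)) = 1.685315 − (-2.419523)/(2.204218) = 2.782994
h(2.782994) = 6.167349
z₄ = 2.782994 − 6.167349·(2.782994 − 1.685315) / (6.167349 − (-4.605848)) = 2.782994 − (6.769765)/(10.773197) = 2.154604
h(2.154604) = -1.375525
z₅ = 2.154604 − (-1.375525)·(2.154604 − 2.782994) / (-1.375525 − 6.167349) = 2.154604 − (0.864366)/(-7.542874) = 2.269198

1.6853, 2.7830, 2.1546, 2.2692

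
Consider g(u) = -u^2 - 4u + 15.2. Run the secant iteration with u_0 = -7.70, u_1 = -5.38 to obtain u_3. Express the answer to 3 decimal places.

g(-7.70) = -13.29000, g(-5.38) = 7.77560
u_2 = -5.38000 − 7.77560·(-5.38000 − (-7.70000)) / (7.77560 − (-13.29000)) = -5.38000 − (18.03939)/(21.06560) = -6.23634
g(-6.23634) = 1.25339
u_3 = -6.23634 − 1.25339·(-6.23634 − (-5.38000)) / (1.25339 − 7.77560) = -6.23634 − (-1.07333)/(-6.52221) = -6.40091

-6.401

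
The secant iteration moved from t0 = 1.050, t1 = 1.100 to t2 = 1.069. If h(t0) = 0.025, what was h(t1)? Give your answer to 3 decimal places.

-0.041

The secant line through (1.050, 0.025) and (1.100, h(t1)) crosses zero at t2 = 1.069.
So (1.050, 0.025), (1.100, h(t1)), (1.069, 0) are collinear:
h(t1) = 0.025 · (1.100 − 1.069) / (1.050 − 1.069) = 0.025 · (0.03100)/(-0.01900) = -0.04079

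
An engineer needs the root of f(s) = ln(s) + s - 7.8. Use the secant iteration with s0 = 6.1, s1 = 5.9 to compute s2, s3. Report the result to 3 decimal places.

6.007, 6.007

f(6.1) = 0.10829, f(5.9) = -0.12505
s2 = 5.90000 − (-0.12505)·(5.90000 − 6.10000) / (-0.12505 − 0.10829) = 5.90000 − (0.02501)/(-0.23334) = 6.00718
f(6.00718) = 0.00014
s3 = 6.00718 − 0.00014·(6.00718 − 5.90000) / (0.00014 − (-0.12505)) = 6.00718 − (0.00001)/(0.12519) = 6.00706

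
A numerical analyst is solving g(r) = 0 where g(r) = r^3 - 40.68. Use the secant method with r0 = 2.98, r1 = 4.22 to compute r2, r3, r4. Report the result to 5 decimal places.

3.34207, 3.41985, 3.43978

g(2.98) = -14.2164080, g(4.22) = 34.4714480
r2 = 4.2200000 − 34.4714480·(4.2200000 − 2.9800000) / (34.4714480 − (-14.2164080)) = 4.2200000 − (42.7445955)/(48.6878560) = 3.3420686
g(3.3420686) = -3.3510223
r3 = 3.3420686 − (-3.3510223)·(3.3420686 − 4.2200000) / (-3.3510223 − 34.4714480) = 3.3420686 − (2.9419675)/(-37.8224703) = 3.4198522
g(3.4198522) = -0.6834968
r4 = 3.4198522 − (-0.6834968)·(3.4198522 − 3.3420686) / (-0.6834968 − (-3.3510223)) = 3.4198522 − (-0.0531648)/(2.6675255) = 3.4397826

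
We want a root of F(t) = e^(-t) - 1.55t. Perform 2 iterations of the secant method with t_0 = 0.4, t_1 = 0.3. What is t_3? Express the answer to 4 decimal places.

0.4227

F(0.4) = 0.050320, F(0.3) = 0.275818
t_2 = 0.300000 − 0.275818·(0.300000 − 0.400000) / (0.275818 − 0.050320) = 0.300000 − (-0.027582)/(0.225498) = 0.422315
F(0.422315) = 0.000939
t_3 = 0.422315 − 0.000939·(0.422315 − 0.300000) / (0.000939 − 0.275818) = 0.422315 − (0.000115)/(-0.274879) = 0.422733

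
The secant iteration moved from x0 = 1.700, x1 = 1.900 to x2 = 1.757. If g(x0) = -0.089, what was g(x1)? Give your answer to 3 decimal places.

0.223

The secant line through (1.700, -0.089) and (1.900, g(x1)) crosses zero at x2 = 1.757.
So (1.700, -0.089), (1.900, g(x1)), (1.757, 0) are collinear:
g(x1) = -0.089 · (1.900 − 1.757) / (1.700 − 1.757) = -0.089 · (0.14300)/(-0.05700) = 0.22328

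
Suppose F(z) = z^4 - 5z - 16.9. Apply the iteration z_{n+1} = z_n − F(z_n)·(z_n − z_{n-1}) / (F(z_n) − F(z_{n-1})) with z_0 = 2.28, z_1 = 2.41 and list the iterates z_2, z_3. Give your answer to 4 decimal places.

F(2.28) = -1.276637, F(2.41) = 4.784026
z_2 = 2.410000 − 4.784026·(2.410000 − 2.280000) / (4.784026 − (-1.276637)) = 2.410000 − (0.621923)/(6.060663) = 2.307384
F(2.307384) = -0.091738
z_3 = 2.307384 − (-0.091738)·(2.307384 − 2.410000) / (-0.091738 − 4.784026) = 2.307384 − (0.009414)/(-4.875764) = 2.309314

2.3074, 2.3093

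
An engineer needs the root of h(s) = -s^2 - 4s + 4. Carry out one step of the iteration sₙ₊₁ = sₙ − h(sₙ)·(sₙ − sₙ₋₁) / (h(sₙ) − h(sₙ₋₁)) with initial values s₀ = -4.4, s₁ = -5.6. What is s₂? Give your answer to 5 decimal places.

-4.77333

h(-4.4) = 2.2400000, h(-5.6) = -4.9600000
s₂ = -5.6000000 − (-4.9600000)·(-5.6000000 − (-4.4000000)) / (-4.9600000 − 2.2400000) = -5.6000000 − (5.9520000)/(-7.2000000) = -4.7733333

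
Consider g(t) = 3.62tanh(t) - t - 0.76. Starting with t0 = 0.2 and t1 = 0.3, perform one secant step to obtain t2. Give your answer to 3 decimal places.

g(0.2) = -0.24550, g(0.3) = -0.00545
t2 = 0.30000 − (-0.00545)·(0.30000 − 0.20000) / (-0.00545 − (-0.24550)) = 0.30000 − (-0.00054)/(0.24005) = 0.30227

0.302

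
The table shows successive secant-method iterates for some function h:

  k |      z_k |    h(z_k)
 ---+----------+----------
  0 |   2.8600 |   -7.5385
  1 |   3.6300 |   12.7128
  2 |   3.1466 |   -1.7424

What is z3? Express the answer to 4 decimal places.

3.2049

z3 = 3.1466 − (-1.7424)·(3.1466 − 3.6300) / (-1.7424 − 12.7128)
   = 3.1466 − (0.842276)/(-14.455200) = 3.204868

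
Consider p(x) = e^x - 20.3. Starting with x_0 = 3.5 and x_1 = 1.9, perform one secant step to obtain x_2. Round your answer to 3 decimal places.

2.724

p(3.5) = 12.81545, p(1.9) = -13.61411
x_2 = 1.90000 − (-13.61411)·(1.90000 − 3.50000) / (-13.61411 − 12.81545) = 1.90000 − (21.78257)/(-26.42956) = 2.72417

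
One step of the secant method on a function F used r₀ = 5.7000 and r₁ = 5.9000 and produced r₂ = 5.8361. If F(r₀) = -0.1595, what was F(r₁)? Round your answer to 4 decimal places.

0.0749

The secant line through (5.7000, -0.1595) and (5.9000, F(r₁)) crosses zero at r₂ = 5.8361.
So (5.7000, -0.1595), (5.9000, F(r₁)), (5.8361, 0) are collinear:
F(r₁) = -0.1595 · (5.9000 − 5.8361) / (5.7000 − 5.8361) = -0.1595 · (0.063900)/(-0.136100) = 0.074886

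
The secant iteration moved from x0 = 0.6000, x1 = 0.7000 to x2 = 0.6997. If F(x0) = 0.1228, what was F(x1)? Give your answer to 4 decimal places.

-0.0004

The secant line through (0.6000, 0.1228) and (0.7000, F(x1)) crosses zero at x2 = 0.6997.
So (0.6000, 0.1228), (0.7000, F(x1)), (0.6997, 0) are collinear:
F(x1) = 0.1228 · (0.7000 − 0.6997) / (0.6000 − 0.6997) = 0.1228 · (0.000300)/(-0.099700) = -0.000370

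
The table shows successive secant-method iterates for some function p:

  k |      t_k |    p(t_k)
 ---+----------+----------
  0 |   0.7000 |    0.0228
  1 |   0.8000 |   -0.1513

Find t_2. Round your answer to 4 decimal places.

0.7131

t_2 = 0.8000 − (-0.1513)·(0.8000 − 0.7000) / (-0.1513 − 0.0228)
   = 0.8000 − (-0.015130)/(-0.174100) = 0.713096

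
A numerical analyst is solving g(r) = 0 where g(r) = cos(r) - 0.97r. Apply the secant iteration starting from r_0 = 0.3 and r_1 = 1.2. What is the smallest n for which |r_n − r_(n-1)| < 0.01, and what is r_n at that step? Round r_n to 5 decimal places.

n = 4, r_n = 0.75257

g(0.3) = 0.6643365, g(1.2) = -0.8016422
r_2 = 1.2000000 − (-0.8016422)·(0.9000000)/(-1.4659787) = 0.7078523;  |Δ| = 0.4921477
g(0.7078523) = 0.0731433
r_3 = 0.7078523 − 0.0731433·(-0.4921477)/(0.8747855) = 0.7490022;  |Δ| = 0.0411499
g(0.7490022) = 0.0058365
r_4 = 0.7490022 − 0.0058365·(0.0411499)/(-0.0673068) = 0.7525705;  |Δ| = 0.0035683
|r_4 − r_3| = 0.0035683 < 0.01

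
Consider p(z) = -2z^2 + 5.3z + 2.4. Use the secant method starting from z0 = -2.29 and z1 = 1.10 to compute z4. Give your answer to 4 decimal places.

p(-2.29) = -20.225200, p(1.10) = 5.810000
z2 = 1.100000 − 5.810000·(1.100000 − (-2.290000)) / (5.810000 − (-20.225200)) = 1.100000 − (19.695900)/(26.035200) = 0.343490
p(0.343490) = 3.984525
z3 = 0.343490 − 3.984525·(0.343490 − 1.100000) / (3.984525 − 5.810000) = 0.343490 − (-3.014334)/(-1.825475) = -1.307770
p(-1.307770) = -7.951709
z4 = -1.307770 − (-7.951709)·(-1.307770 − 0.343490) / (-7.951709 − 3.984525) = -1.307770 − (13.130339)/(-11.936234) = -0.207730

-0.2077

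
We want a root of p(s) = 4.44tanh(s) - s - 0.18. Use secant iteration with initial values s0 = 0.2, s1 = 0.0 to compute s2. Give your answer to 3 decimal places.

0.053

p(0.2) = 0.49635, p(0.0) = -0.18000
s2 = 0.00000 − (-0.18000)·(0.00000 − 0.20000) / (-0.18000 − 0.49635) = 0.00000 − (0.03600)/(-0.67635) = 0.05323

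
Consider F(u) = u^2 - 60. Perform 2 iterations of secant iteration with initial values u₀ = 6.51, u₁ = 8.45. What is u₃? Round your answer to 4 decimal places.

7.7434

F(6.51) = -17.619900, F(8.45) = 11.402500
u₂ = 8.450000 − 11.402500·(8.450000 − 6.510000) / (11.402500 − (-17.619900)) = 8.450000 − (22.120850)/(29.022400) = 7.687801
F(7.687801) = -0.897719
u₃ = 7.687801 − (-0.897719)·(7.687801 − 8.450000) / (-0.897719 − 11.402500) = 7.687801 − (0.684241)/(-12.300219) = 7.743429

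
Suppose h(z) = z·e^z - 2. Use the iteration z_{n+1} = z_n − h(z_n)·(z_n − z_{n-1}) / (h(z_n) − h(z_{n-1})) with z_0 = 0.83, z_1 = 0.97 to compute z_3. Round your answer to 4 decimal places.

h(0.83) = -0.096545, h(0.97) = 0.558806
z_2 = 0.970000 − 0.558806·(0.970000 − 0.830000) / (0.558806 − (-0.096545)) = 0.970000 − (0.078233)/(0.655352) = 0.850625
h(0.850625) = -0.008595
z_3 = 0.850625 − (-0.008595)·(0.850625 − 0.970000) / (-0.008595 − 0.558806) = 0.850625 − (0.001026)/(-0.567402) = 0.852433

0.8524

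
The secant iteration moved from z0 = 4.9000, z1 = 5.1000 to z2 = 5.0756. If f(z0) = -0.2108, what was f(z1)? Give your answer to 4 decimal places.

0.0293

The secant line through (4.9000, -0.2108) and (5.1000, f(z1)) crosses zero at z2 = 5.0756.
So (4.9000, -0.2108), (5.1000, f(z1)), (5.0756, 0) are collinear:
f(z1) = -0.2108 · (5.1000 − 5.0756) / (4.9000 − 5.0756) = -0.2108 · (0.024400)/(-0.175600) = 0.029291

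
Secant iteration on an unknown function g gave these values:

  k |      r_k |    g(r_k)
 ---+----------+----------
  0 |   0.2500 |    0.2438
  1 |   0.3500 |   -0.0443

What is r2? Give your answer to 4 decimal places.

0.3346

r2 = 0.3500 − (-0.0443)·(0.3500 − 0.2500) / (-0.0443 − 0.2438)
   = 0.3500 − (-0.004430)/(-0.288100) = 0.334623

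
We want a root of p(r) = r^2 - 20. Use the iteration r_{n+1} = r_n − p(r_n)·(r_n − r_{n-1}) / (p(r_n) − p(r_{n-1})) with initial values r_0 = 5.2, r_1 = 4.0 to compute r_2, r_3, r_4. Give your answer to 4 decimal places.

4.4348, 4.4742, 4.4721

p(5.2) = 7.040000, p(4.0) = -4.000000
r_2 = 4.000000 − (-4.000000)·(4.000000 − 5.200000) / (-4.000000 − 7.040000) = 4.000000 − (4.800000)/(-11.040000) = 4.434783
p(4.434783) = -0.332703
r_3 = 4.434783 − (-0.332703)·(4.434783 − 4.000000) / (-0.332703 − (-4.000000)) = 4.434783 − (-0.144654)/(3.667297) = 4.474227
p(4.474227) = 0.018705
r_4 = 4.474227 − 0.018705·(4.474227 − 4.434783) / (0.018705 − (-0.332703)) = 4.474227 − (0.000738)/(0.351409) = 4.472127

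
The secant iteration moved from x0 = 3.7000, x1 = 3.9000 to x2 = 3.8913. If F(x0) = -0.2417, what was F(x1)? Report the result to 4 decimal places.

The secant line through (3.7000, -0.2417) and (3.9000, F(x1)) crosses zero at x2 = 3.8913.
So (3.7000, -0.2417), (3.9000, F(x1)), (3.8913, 0) are collinear:
F(x1) = -0.2417 · (3.9000 − 3.8913) / (3.7000 − 3.8913) = -0.2417 · (0.008700)/(-0.191300) = 0.010992

0.0110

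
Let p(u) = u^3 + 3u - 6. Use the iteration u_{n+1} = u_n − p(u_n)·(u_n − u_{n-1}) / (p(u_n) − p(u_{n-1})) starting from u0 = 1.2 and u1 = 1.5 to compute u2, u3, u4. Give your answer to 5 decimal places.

1.27915, 1.28705, 1.28791

p(1.2) = -0.6720000, p(1.5) = 1.8750000
u2 = 1.5000000 − 1.8750000·(1.5000000 − 1.2000000) / (1.8750000 − (-0.6720000)) = 1.5000000 − (0.5625000)/(2.5470000) = 1.2791519
p(1.2791519) = -0.0695578
u3 = 1.2791519 − (-0.0695578)·(1.2791519 − 1.5000000) / (-0.0695578 − 1.8750000) = 1.2791519 − (0.0153617)/(-1.9445578) = 1.2870518
p(1.2870518) = -0.0068404
u4 = 1.2870518 − (-0.0068404)·(1.2870518 − 1.2791519) / (-0.0068404 − (-0.0695578)) = 1.2870518 − (-0.0000540)/(0.0627174) = 1.2879134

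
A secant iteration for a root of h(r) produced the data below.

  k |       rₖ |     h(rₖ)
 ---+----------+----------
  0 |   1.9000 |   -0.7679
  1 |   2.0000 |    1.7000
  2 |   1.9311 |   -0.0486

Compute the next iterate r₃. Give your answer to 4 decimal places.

1.9330

r₃ = 1.9311 − (-0.0486)·(1.9311 − 2.0000) / (-0.0486 − 1.7000)
   = 1.9311 − (0.003349)/(-1.748600) = 1.933015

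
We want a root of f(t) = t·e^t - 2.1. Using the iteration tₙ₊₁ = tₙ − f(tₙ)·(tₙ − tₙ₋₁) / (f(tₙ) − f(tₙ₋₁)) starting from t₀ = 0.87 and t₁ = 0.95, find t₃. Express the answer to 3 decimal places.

0.875

f(0.87) = -0.02339, f(0.95) = 0.35642
t₂ = 0.95000 − 0.35642·(0.95000 − 0.87000) / (0.35642 − (-0.02339)) = 0.95000 − (0.02851)/(0.37981) = 0.87493
f(0.87493) = -0.00132
t₃ = 0.87493 − (-0.00132)·(0.87493 − 0.95000) / (-0.00132 − 0.35642) = 0.87493 − (0.00010)/(-0.35774) = 0.87520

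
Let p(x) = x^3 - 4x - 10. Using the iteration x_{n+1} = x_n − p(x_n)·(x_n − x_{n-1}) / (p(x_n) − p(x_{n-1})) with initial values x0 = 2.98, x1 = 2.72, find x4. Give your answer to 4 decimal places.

p(2.98) = 4.543592, p(2.72) = -0.756352
x2 = 2.720000 − (-0.756352)·(2.720000 − 2.980000) / (-0.756352 − 4.543592) = 2.720000 − (0.196652)/(-5.299944) = 2.757104
p(2.757104) = -0.069944
x3 = 2.757104 − (-0.069944)·(2.757104 − 2.720000) / (-0.069944 − (-0.756352)) = 2.757104 − (-0.002595)/(0.686408) = 2.760885
p(2.760885) = 0.001273
x4 = 2.760885 − 0.001273·(2.760885 − 2.757104) / (0.001273 − (-0.069944)) = 2.760885 − (0.000005)/(0.071217) = 2.760818

2.7608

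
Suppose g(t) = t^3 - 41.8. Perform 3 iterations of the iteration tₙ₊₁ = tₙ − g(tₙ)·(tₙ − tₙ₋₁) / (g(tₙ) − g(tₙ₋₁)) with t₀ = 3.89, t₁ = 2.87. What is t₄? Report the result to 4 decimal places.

3.4702

g(3.89) = 17.063869, g(2.87) = -18.160097
t₂ = 2.870000 − (-18.160097)·(2.870000 − 3.890000) / (-18.160097 − 17.063869) = 2.870000 − (18.523299)/(-35.223966) = 3.395872
g(3.395872) = -2.638984
t₃ = 3.395872 − (-2.638984)·(3.395872 − 2.870000) / (-2.638984 − (-18.160097)) = 3.395872 − (-1.387768)/(15.521113) = 3.485284
g(3.485284) = 0.536445
t₄ = 3.485284 − 0.536445·(3.485284 − 3.395872) / (0.536445 − (-2.638984)) = 3.485284 − (0.047964)/(3.175429) = 3.470179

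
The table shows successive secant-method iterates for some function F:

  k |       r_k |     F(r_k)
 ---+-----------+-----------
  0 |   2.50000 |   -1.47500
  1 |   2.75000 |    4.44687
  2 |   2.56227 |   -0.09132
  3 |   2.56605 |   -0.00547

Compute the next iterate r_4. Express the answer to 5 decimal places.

r_4 = 2.56605 − (-0.00547)·(2.56605 − 2.56227) / (-0.00547 − (-0.09132))
   = 2.56605 − (-0.0000207)/(0.0858500) = 2.5662908

2.56629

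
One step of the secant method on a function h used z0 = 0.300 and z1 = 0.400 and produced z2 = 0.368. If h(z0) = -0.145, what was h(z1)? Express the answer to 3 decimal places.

The secant line through (0.300, -0.145) and (0.400, h(z1)) crosses zero at z2 = 0.368.
So (0.300, -0.145), (0.400, h(z1)), (0.368, 0) are collinear:
h(z1) = -0.145 · (0.400 − 0.368) / (0.300 − 0.368) = -0.145 · (0.03200)/(-0.06800) = 0.06824

0.068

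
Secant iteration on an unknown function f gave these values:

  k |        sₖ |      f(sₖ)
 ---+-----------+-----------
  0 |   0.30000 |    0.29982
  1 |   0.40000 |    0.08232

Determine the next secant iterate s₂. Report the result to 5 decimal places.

0.43785

s₂ = 0.40000 − 0.08232·(0.40000 − 0.30000) / (0.08232 − 0.29982)
   = 0.40000 − (0.0082320)/(-0.2175000) = 0.4378483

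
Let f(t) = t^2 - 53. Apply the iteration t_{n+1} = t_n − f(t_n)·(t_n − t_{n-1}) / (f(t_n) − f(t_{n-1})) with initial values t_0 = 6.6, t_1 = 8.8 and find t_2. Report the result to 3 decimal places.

f(6.6) = -9.44000, f(8.8) = 24.44000
t_2 = 8.80000 − 24.44000·(8.80000 − 6.60000) / (24.44000 − (-9.44000)) = 8.80000 − (53.76800)/(33.88000) = 7.21299

7.213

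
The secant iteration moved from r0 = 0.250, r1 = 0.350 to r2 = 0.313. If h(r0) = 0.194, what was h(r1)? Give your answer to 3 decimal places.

The secant line through (0.250, 0.194) and (0.350, h(r1)) crosses zero at r2 = 0.313.
So (0.250, 0.194), (0.350, h(r1)), (0.313, 0) are collinear:
h(r1) = 0.194 · (0.350 − 0.313) / (0.250 − 0.313) = 0.194 · (0.03700)/(-0.06300) = -0.11394

-0.114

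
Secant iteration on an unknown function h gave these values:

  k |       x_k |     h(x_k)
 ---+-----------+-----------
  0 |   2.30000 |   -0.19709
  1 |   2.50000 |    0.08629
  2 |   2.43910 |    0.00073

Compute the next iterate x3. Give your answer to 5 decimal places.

x3 = 2.43910 − 0.00073·(2.43910 − 2.50000) / (0.00073 − 0.08629)
   = 2.43910 − (-0.0000445)/(-0.0855600) = 2.4385804

2.43858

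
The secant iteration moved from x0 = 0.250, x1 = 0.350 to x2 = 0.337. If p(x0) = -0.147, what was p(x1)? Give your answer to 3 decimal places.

0.022

The secant line through (0.250, -0.147) and (0.350, p(x1)) crosses zero at x2 = 0.337.
So (0.250, -0.147), (0.350, p(x1)), (0.337, 0) are collinear:
p(x1) = -0.147 · (0.350 − 0.337) / (0.250 − 0.337) = -0.147 · (0.01300)/(-0.08700) = 0.02197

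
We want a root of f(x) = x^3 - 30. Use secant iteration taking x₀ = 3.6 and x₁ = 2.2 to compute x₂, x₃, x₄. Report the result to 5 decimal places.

f(3.6) = 16.6560000, f(2.2) = -19.3520000
x₂ = 2.2000000 − (-19.3520000)·(2.2000000 − 3.6000000) / (-19.3520000 − 16.6560000) = 2.2000000 − (27.0928000)/(-36.0080000) = 2.9524106
f(2.9524106) = -4.2646395
x₃ = 2.9524106 − (-4.2646395)·(2.9524106 − 2.2000000) / (-4.2646395 − (-19.3520000)) = 2.9524106 − (-3.2087598)/(15.0873605) = 3.1650892
f(3.1650892) = 1.7071993
x₄ = 3.1650892 − 1.7071993·(3.1650892 − 2.9524106) / (1.7071993 − (-4.2646395)) = 3.1650892 − (0.3630849)/(5.9718388) = 3.1042897

2.95241, 3.16509, 3.10429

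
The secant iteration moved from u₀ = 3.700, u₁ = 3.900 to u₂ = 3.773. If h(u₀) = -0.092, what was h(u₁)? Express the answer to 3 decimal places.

0.160

The secant line through (3.700, -0.092) and (3.900, h(u₁)) crosses zero at u₂ = 3.773.
So (3.700, -0.092), (3.900, h(u₁)), (3.773, 0) are collinear:
h(u₁) = -0.092 · (3.900 − 3.773) / (3.700 − 3.773) = -0.092 · (0.12700)/(-0.07300) = 0.16005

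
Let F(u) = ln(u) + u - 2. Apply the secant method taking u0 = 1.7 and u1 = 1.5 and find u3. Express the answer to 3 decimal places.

F(1.7) = 0.23063, F(1.5) = -0.09453
u2 = 1.50000 − (-0.09453)·(1.50000 − 1.70000) / (-0.09453 − 0.23063) = 1.50000 − (0.01891)/(-0.32516) = 1.55815
F(1.55815) = 0.00164
u3 = 1.55815 − 0.00164·(1.55815 − 1.50000) / (0.00164 − (-0.09453)) = 1.55815 − (0.00010)/(0.09618) = 1.55715

1.557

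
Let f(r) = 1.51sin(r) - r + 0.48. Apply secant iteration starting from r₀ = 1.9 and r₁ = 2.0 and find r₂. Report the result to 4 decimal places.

f(1.9) = 0.008913, f(2.0) = -0.146961
r₂ = 2.000000 − (-0.146961)·(2.000000 − 1.900000) / (-0.146961 − 0.008913) = 2.000000 − (-0.014696)/(-0.155874) = 1.905718

1.9057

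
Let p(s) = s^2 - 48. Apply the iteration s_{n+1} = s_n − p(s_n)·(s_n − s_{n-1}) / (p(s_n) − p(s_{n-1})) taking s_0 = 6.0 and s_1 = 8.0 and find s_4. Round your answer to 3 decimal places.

p(6.0) = -12.00000, p(8.0) = 16.00000
s_2 = 8.00000 − 16.00000·(8.00000 − 6.00000) / (16.00000 − (-12.00000)) = 8.00000 − (32.00000)/(28.00000) = 6.85714
p(6.85714) = -0.97959
s_3 = 6.85714 − (-0.97959)·(6.85714 − 8.00000) / (-0.97959 − 16.00000) = 6.85714 − (1.11953)/(-16.97959) = 6.92308
p(6.92308) = -0.07101
s_4 = 6.92308 − (-0.07101)·(6.92308 − 6.85714) / (-0.07101 − (-0.97959)) = 6.92308 − (-0.00468)/(0.90859) = 6.92823

6.928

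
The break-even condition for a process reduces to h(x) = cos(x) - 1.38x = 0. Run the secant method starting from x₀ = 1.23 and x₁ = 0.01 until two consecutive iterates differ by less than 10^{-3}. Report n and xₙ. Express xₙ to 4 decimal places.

n = 5, xₙ = 0.5986

h(1.23) = -1.363162, h(0.01) = 0.986150
x₂ = 0.010000 − 0.986150·(-1.220000)/(2.349312) = 0.522109;  |Δ| = 0.512109
h(0.522109) = 0.146260
x₃ = 0.522109 − 0.146260·(0.512109)/(-0.839890) = 0.611288;  |Δ| = 0.089179
h(0.611288) = -0.024668
x₄ = 0.611288 − (-0.024668)·(0.089179)/(-0.170927) = 0.598418;  |Δ| = 0.012870
h(0.598418) = 0.000411
x₅ = 0.598418 − 0.000411·(-0.012870)/(0.025079) = 0.598629;  |Δ| = 0.000211
|x₅ − x₄| = 0.000211 < 10^{-3}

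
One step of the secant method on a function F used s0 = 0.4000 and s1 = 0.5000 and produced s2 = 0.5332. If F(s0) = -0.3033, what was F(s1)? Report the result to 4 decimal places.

The secant line through (0.4000, -0.3033) and (0.5000, F(s1)) crosses zero at s2 = 0.5332.
So (0.4000, -0.3033), (0.5000, F(s1)), (0.5332, 0) are collinear:
F(s1) = -0.3033 · (0.5000 − 0.5332) / (0.4000 − 0.5332) = -0.3033 · (-0.033200)/(-0.133200) = -0.075597

-0.0756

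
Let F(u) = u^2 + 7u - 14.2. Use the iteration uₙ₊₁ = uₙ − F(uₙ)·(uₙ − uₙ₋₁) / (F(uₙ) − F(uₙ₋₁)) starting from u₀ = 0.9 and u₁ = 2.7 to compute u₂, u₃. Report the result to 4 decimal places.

1.5689, 1.6360

F(0.9) = -7.090000, F(2.7) = 11.990000
u₂ = 2.700000 − 11.990000·(2.700000 − 0.900000) / (11.990000 − (-7.090000)) = 2.700000 − (21.582000)/(19.080000) = 1.568868
F(1.568868) = -0.756578
u₃ = 1.568868 − (-0.756578)·(1.568868 − 2.700000) / (-0.756578 − 11.990000) = 1.568868 − (0.855790)/(-12.746578) = 1.636007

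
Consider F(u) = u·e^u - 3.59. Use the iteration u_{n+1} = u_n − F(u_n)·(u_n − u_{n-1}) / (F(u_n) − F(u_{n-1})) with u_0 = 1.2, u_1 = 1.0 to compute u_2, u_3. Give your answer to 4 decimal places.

F(1.2) = 0.394140, F(1.0) = -0.871718
u_2 = 1.000000 − (-0.871718)·(1.000000 − 1.200000) / (-0.871718 − 0.394140) = 1.000000 − (0.174344)/(-1.265858) = 1.137728
F(1.137728) = -0.040664
u_3 = 1.137728 − (-0.040664)·(1.137728 − 1.000000) / (-0.040664 − (-0.871718)) = 1.137728 − (-0.005601)/(0.831054) = 1.144467

1.1377, 1.1445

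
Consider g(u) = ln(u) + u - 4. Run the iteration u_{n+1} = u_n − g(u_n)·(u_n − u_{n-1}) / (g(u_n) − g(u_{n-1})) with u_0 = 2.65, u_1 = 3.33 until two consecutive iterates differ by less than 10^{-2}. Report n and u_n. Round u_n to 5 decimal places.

n = 3, u_n = 2.92619

g(2.65) = -0.3754404, g(3.33) = 0.5329723
u_2 = 3.3300000 − 0.5329723·(0.6800000)/(0.9084127) = 2.9310391;  |Δ| = 0.3989609
g(2.9310391) = 0.0063961
u_3 = 2.9310391 − 0.0063961·(-0.3989609)/(-0.5265763) = 2.9261931;  |Δ| = 0.0048460
|u_3 − u_2| = 0.0048460 < 10^{-2}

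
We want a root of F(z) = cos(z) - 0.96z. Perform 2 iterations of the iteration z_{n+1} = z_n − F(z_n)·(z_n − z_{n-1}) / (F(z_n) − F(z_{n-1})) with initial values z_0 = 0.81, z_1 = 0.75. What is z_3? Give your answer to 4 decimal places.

0.7571

F(0.81) = -0.088102, F(0.75) = 0.011689
z_2 = 0.750000 − 0.011689·(0.750000 − 0.810000) / (0.011689 − (-0.088102)) = 0.750000 − (-0.000701)/(0.099790) = 0.757028
F(0.757028) = 0.000133
z_3 = 0.757028 − 0.000133·(0.757028 − 0.750000) / (0.000133 − 0.011689) = 0.757028 − (0.000001)/(-0.011556) = 0.757109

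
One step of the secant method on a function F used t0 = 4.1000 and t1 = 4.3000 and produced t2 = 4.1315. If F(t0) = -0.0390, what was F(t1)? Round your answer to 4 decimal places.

The secant line through (4.1000, -0.0390) and (4.3000, F(t1)) crosses zero at t2 = 4.1315.
So (4.1000, -0.0390), (4.3000, F(t1)), (4.1315, 0) are collinear:
F(t1) = -0.0390 · (4.3000 − 4.1315) / (4.1000 − 4.1315) = -0.0390 · (0.168500)/(-0.031500) = 0.208619

0.2086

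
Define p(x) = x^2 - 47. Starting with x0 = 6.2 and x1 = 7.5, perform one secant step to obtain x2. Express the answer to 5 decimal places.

p(6.2) = -8.5600000, p(7.5) = 9.2500000
x2 = 7.5000000 − 9.2500000·(7.5000000 − 6.2000000) / (9.2500000 − (-8.5600000)) = 7.5000000 − (12.0250000)/(17.8100000) = 6.8248175

6.82482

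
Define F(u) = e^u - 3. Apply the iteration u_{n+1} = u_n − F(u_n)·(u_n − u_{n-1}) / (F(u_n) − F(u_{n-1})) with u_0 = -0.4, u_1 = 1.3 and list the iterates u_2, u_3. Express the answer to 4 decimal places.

0.9206, 1.0808

F(-0.4) = -2.329680, F(1.3) = 0.669297
u_2 = 1.300000 − 0.669297·(1.300000 − (-0.400000)) / (0.669297 − (-2.329680)) = 1.300000 − (1.137804)/(2.998977) = 0.920602
F(0.920602) = -0.489197
u_3 = 0.920602 − (-0.489197)·(0.920602 − 1.300000) / (-0.489197 − 0.669297) = 0.920602 − (0.185600)/(-1.158494) = 1.080811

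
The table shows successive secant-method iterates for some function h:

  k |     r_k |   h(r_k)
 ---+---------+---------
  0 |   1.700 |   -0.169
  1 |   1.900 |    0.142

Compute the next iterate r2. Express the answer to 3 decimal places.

r2 = 1.900 − 0.142·(1.900 − 1.700) / (0.142 − (-0.169))
   = 1.900 − (0.02840)/(0.31100) = 1.80868

1.809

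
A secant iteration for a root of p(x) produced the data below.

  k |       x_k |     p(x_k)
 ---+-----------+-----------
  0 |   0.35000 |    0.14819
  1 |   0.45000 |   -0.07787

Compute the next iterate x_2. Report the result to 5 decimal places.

0.41555

x_2 = 0.45000 − (-0.07787)·(0.45000 − 0.35000) / (-0.07787 − 0.14819)
   = 0.45000 − (-0.0077870)/(-0.2260600) = 0.4155534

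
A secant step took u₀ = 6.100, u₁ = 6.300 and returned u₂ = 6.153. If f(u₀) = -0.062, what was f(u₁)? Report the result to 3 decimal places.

The secant line through (6.100, -0.062) and (6.300, f(u₁)) crosses zero at u₂ = 6.153.
So (6.100, -0.062), (6.300, f(u₁)), (6.153, 0) are collinear:
f(u₁) = -0.062 · (6.300 − 6.153) / (6.100 − 6.153) = -0.062 · (0.14700)/(-0.05300) = 0.17196

0.172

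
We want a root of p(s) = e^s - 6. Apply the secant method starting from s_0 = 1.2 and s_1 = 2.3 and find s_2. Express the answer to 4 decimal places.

1.6430

p(1.2) = -2.679883, p(2.3) = 3.974182
s_2 = 2.300000 − 3.974182·(2.300000 − 1.200000) / (3.974182 − (-2.679883)) = 2.300000 − (4.371601)/(6.654066) = 1.643018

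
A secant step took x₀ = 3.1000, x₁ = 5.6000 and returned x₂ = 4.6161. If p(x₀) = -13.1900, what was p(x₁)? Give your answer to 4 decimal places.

The secant line through (3.1000, -13.1900) and (5.6000, p(x₁)) crosses zero at x₂ = 4.6161.
So (3.1000, -13.1900), (5.6000, p(x₁)), (4.6161, 0) are collinear:
p(x₁) = -13.1900 · (5.6000 − 4.6161) / (3.1000 − 4.6161) = -13.1900 · (0.983900)/(-1.516100) = 8.559885

8.5599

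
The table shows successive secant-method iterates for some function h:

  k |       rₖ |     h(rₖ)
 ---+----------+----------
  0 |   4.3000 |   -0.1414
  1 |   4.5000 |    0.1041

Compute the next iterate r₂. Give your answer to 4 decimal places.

r₂ = 4.5000 − 0.1041·(4.5000 − 4.3000) / (0.1041 − (-0.1414))
   = 4.5000 − (0.020820)/(0.245500) = 4.415193

4.4152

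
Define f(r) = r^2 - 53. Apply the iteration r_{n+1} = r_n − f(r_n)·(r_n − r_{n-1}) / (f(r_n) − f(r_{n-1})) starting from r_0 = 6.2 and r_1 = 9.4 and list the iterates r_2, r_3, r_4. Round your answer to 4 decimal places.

7.1333, 7.2613, 7.2803

f(6.2) = -14.560000, f(9.4) = 35.360000
r_2 = 9.400000 − 35.360000·(9.400000 − 6.200000) / (35.360000 − (-14.560000)) = 9.400000 − (113.152000)/(49.920000) = 7.133333
f(7.133333) = -2.115556
r_3 = 7.133333 − (-2.115556)·(7.133333 − 9.400000) / (-2.115556 − 35.360000) = 7.133333 − (4.795259)/(-37.475556) = 7.261290
f(7.261290) = -0.273663
r_4 = 7.261290 − (-0.273663)·(7.261290 − 7.133333) / (-0.273663 − (-2.115556)) = 7.261290 − (-0.035017)/(1.841893) = 7.280302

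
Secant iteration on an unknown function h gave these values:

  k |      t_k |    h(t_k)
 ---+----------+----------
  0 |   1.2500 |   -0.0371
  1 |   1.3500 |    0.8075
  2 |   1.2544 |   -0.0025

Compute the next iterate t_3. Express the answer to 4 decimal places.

1.2547

t_3 = 1.2544 − (-0.0025)·(1.2544 − 1.3500) / (-0.0025 − 0.8075)
   = 1.2544 − (0.000239)/(-0.810000) = 1.254695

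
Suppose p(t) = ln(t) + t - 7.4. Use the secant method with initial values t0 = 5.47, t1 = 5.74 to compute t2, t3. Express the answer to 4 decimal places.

5.6658, 5.6656

p(5.47) = -0.230721, p(5.74) = 0.087459
t2 = 5.740000 − 0.087459·(5.740000 − 5.470000) / (0.087459 − (-0.230721)) = 5.740000 − (0.023614)/(0.318181) = 5.665784
p(5.665784) = 0.000230
t3 = 5.665784 − 0.000230·(5.665784 − 5.740000) / (0.000230 − 0.087459) = 5.665784 − (-0.000017)/(-0.087230) = 5.665589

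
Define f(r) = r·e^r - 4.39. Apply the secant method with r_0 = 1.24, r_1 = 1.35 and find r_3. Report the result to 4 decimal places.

1.2534

f(1.24) = -0.105039, f(1.35) = 0.817524
r_2 = 1.350000 − 0.817524·(1.350000 − 1.240000) / (0.817524 − (-0.105039)) = 1.350000 − (0.089928)/(0.922564) = 1.252524
f(1.252524) = -0.007212
r_3 = 1.252524 − (-0.007212)·(1.252524 − 1.350000) / (-0.007212 − 0.817524) = 1.252524 − (0.000703)/(-0.824737) = 1.253377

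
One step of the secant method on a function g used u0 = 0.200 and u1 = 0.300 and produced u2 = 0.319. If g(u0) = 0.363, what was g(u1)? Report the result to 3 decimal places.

0.058

The secant line through (0.200, 0.363) and (0.300, g(u1)) crosses zero at u2 = 0.319.
So (0.200, 0.363), (0.300, g(u1)), (0.319, 0) are collinear:
g(u1) = 0.363 · (0.300 − 0.319) / (0.200 − 0.319) = 0.363 · (-0.01900)/(-0.11900) = 0.05796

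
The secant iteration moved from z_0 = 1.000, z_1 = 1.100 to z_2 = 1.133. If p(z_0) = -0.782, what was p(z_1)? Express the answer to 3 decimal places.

-0.194

The secant line through (1.000, -0.782) and (1.100, p(z_1)) crosses zero at z_2 = 1.133.
So (1.000, -0.782), (1.100, p(z_1)), (1.133, 0) are collinear:
p(z_1) = -0.782 · (1.100 − 1.133) / (1.000 − 1.133) = -0.782 · (-0.03300)/(-0.13300) = -0.19403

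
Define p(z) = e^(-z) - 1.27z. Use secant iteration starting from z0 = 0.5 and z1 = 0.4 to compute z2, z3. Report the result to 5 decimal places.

0.48508, 0.48487

p(0.5) = -0.0284693, p(0.4) = 0.1623200
z2 = 0.4000000 − 0.1623200·(0.4000000 − 0.5000000) / (0.1623200 − (-0.0284693)) = 0.4000000 − (-0.0162320)/(0.1907894) = 0.4850781
p(0.4850781) = -0.0004001
z3 = 0.4850781 − (-0.0004001)·(0.4850781 − 0.4000000) / (-0.0004001 − 0.1623200) = 0.4850781 − (-0.0000340)/(-0.1627202) = 0.4848689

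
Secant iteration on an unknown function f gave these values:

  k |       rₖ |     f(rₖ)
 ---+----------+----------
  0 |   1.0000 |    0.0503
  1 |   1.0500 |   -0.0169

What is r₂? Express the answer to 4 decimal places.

r₂ = 1.0500 − (-0.0169)·(1.0500 − 1.0000) / (-0.0169 − 0.0503)
   = 1.0500 − (-0.000845)/(-0.067200) = 1.037426

1.0374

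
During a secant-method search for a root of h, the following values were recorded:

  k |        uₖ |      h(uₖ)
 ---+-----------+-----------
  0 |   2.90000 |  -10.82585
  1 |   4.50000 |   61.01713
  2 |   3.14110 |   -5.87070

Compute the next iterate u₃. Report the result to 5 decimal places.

u₃ = 3.14110 − (-5.87070)·(3.14110 − 4.50000) / (-5.87070 − 61.01713)
   = 3.14110 − (7.9776942)/(-66.8878300) = 3.2603697

3.26037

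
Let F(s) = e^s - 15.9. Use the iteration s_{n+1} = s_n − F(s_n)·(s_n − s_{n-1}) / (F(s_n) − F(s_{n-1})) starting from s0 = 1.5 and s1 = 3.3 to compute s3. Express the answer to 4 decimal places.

2.6750

F(1.5) = -11.418311, F(3.3) = 11.212639
s2 = 3.300000 − 11.212639·(3.300000 − 1.500000) / (11.212639 − (-11.418311)) = 3.300000 − (20.182750)/(22.630950) = 2.408179
F(2.408179) = -4.786292
s3 = 2.408179 − (-4.786292)·(2.408179 − 3.300000) / (-4.786292 − 11.212639) = 2.408179 − (4.268515)/(-15.998931) = 2.674979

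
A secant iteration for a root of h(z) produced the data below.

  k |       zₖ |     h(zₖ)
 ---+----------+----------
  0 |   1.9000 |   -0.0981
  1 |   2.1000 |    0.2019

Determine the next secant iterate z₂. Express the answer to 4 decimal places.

z₂ = 2.1000 − 0.2019·(2.1000 − 1.9000) / (0.2019 − (-0.0981))
   = 2.1000 − (0.040380)/(0.300000) = 1.965400

1.9654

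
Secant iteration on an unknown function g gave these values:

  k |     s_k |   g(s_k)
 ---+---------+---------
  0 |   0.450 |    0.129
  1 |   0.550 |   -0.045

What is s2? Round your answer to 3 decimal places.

0.524

s2 = 0.550 − (-0.045)·(0.550 − 0.450) / (-0.045 − 0.129)
   = 0.550 − (-0.00450)/(-0.17400) = 0.52414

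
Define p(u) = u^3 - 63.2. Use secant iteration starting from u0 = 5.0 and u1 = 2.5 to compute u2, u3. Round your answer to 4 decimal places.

p(5.0) = 61.800000, p(2.5) = -47.575000
u2 = 2.500000 − (-47.575000)·(2.500000 − 5.000000) / (-47.575000 − 61.800000) = 2.500000 − (118.937500)/(-109.375000) = 3.587429
p(3.587429) = -17.031072
u3 = 3.587429 − (-17.031072)·(3.587429 − 2.500000) / (-17.031072 − (-47.575000)) = 3.587429 − (-18.520075)/(30.543928) = 4.193771

3.5874, 4.1938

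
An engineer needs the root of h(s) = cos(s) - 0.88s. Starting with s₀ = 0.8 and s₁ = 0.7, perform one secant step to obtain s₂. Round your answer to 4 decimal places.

0.7953

h(0.8) = -0.007293, h(0.7) = 0.148842
s₂ = 0.700000 − 0.148842·(0.700000 − 0.800000) / (0.148842 − (-0.007293)) = 0.700000 − (-0.014884)/(0.156135) = 0.795329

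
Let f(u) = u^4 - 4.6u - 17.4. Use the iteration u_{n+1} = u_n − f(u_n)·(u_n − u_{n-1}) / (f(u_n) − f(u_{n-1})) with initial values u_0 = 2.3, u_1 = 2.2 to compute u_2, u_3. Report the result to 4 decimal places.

f(2.3) = 0.004100, f(2.2) = -4.094400
u_2 = 2.200000 − (-4.094400)·(2.200000 − 2.300000) / (-4.094400 − 0.004100) = 2.200000 − (0.409440)/(-4.098500) = 2.299900
f(2.299900) = -0.000308
u_3 = 2.299900 − (-0.000308)·(2.299900 − 2.200000) / (-0.000308 − (-4.094400)) = 2.299900 − (-0.000031)/(4.094092) = 2.299907

2.2999, 2.2999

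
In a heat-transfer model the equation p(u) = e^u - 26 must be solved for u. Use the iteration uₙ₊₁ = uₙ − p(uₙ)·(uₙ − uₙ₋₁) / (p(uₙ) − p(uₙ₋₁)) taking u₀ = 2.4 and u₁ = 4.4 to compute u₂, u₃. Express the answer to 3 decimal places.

p(2.4) = -14.97682, p(4.4) = 55.45087
u₂ = 4.40000 − 55.45087·(4.40000 − 2.40000) / (55.45087 − (-14.97682)) = 4.40000 − (110.90174)/(70.42769) = 2.82531
p(2.82531) = -9.13382
u₃ = 2.82531 − (-9.13382)·(2.82531 − 4.40000) / (-9.13382 − 55.45087) = 2.82531 − (14.38292)/(-64.58469) = 3.04801

2.825, 3.048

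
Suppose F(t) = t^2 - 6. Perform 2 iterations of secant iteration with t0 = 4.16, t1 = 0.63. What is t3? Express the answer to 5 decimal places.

F(4.16) = 11.3056000, F(0.63) = -5.6031000
t2 = 0.6300000 − (-5.6031000)·(0.6300000 − 4.1600000) / (-5.6031000 − 11.3056000) = 0.6300000 − (19.7789430)/(-16.9087000) = 1.7997495
F(1.7997495) = -2.7609018
t3 = 1.7997495 − (-2.7609018)·(1.7997495 − 0.6300000) / (-2.7609018 − (-5.6031000)) = 1.7997495 − (-3.2295635)/(2.8421982) = 2.9360402

2.93604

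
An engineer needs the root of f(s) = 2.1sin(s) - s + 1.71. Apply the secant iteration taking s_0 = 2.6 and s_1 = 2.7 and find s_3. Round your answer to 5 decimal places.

2.66792

f(2.6) = 0.1925529, f(2.7) = -0.0925023
s_2 = 2.7000000 − (-0.0925023)·(2.7000000 − 2.6000000) / (-0.0925023 − 0.1925529) = 2.7000000 − (-0.0092502)/(-0.2850551) = 2.6675493
f(2.6675493) = 0.0010743
s_3 = 2.6675493 − 0.0010743·(2.6675493 − 2.7000000) / (0.0010743 − (-0.0925023)) = 2.6675493 − (-0.0000349)/(0.0935766) = 2.6679219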